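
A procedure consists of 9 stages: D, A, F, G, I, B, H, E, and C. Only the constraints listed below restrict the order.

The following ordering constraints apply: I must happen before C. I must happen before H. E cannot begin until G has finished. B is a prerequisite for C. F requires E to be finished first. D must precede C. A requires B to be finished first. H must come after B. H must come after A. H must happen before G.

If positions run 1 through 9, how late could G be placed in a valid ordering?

The stages that are forced after G, directly or by a chain of constraints, are F, E. That's 2 stages.
With 2 mandatory successors out of 9 stages total, the latest slot for G is 9−2 = 7, and it's reachable by doing all non-successors before G.

7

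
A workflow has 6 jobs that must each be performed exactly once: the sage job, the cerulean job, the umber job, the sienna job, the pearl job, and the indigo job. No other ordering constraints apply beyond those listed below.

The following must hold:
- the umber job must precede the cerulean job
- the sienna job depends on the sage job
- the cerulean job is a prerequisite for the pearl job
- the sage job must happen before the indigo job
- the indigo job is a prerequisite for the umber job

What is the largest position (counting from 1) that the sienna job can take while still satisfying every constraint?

6

No constraint forces any job after the sienna job, so it can be placed last, in position 6.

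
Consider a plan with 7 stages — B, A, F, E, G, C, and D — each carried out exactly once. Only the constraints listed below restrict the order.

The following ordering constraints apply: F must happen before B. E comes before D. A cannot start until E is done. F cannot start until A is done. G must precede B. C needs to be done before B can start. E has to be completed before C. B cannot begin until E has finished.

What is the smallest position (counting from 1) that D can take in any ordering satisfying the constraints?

2

The only stage forced before D (directly or transitively) is E.
With 1 mandatory predecessor, the earliest D can sit is position 1+1 = 2, and placing just that one first achieves it.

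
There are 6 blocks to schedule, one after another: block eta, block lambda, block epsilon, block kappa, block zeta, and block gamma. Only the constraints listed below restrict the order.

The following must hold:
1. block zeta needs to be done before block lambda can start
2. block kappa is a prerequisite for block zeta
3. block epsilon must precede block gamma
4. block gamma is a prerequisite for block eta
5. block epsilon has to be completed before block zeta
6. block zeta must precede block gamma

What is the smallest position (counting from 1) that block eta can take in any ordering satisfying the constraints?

5

Every block that must precede block eta has to come before it. Tracing all chains that end at block eta, those blocks are: block epsilon, block kappa, block zeta, block gamma — 4 in total.
So at minimum 4 blocks come before block eta, putting block eta no earlier than position 5. That position is achievable by scheduling exactly those predecessors first.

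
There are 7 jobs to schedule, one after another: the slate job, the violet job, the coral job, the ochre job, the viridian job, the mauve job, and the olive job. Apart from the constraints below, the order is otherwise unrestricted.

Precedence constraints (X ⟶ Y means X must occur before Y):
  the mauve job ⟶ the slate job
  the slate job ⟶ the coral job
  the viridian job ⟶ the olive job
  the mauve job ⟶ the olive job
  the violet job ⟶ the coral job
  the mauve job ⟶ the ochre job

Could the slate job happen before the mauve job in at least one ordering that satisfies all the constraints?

No

There is a dependency chain the mauve job → the slate job, so the slate job always comes after the mauve job.
Hence the slate job can never be scheduled before the mauve job.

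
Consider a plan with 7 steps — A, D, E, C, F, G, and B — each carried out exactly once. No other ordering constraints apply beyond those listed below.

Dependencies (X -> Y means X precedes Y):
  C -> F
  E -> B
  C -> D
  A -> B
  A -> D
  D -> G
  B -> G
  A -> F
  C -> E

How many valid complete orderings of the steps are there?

2 steps have no prerequisites (A, C), so any of them could come first.
Systematically extending each partial ordering one step at a time and counting, there are 38 complete orderings.

38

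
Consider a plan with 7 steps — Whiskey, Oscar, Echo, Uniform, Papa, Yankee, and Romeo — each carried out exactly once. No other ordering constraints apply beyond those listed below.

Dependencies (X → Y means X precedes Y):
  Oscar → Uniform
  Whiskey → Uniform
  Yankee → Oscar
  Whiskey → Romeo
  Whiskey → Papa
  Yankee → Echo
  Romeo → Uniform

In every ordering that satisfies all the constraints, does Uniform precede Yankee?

The constraints actually force Yankee before Uniform (via Yankee → Oscar → Uniform), not the other way around.
So Uniform does not have to come before Yankee — it cannot.

No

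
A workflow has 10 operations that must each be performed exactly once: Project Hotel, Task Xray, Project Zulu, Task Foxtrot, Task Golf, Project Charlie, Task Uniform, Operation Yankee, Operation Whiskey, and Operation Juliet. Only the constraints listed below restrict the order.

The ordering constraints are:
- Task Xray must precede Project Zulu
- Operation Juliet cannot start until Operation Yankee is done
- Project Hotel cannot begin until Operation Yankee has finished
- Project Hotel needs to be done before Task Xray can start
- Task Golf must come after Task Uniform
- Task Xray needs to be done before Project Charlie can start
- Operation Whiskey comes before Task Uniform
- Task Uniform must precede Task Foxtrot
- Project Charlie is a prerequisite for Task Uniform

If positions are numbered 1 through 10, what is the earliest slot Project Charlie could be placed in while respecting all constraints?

Working backwards through the constraints from Project Charlie, its full set of required predecessors is Project Hotel, Task Xray, Operation Yankee — 3 of them.
With 3 mandatory predecessors, the earliest Project Charlie can sit is position 3+1 = 4, and placing just those 3 first achieves it.

4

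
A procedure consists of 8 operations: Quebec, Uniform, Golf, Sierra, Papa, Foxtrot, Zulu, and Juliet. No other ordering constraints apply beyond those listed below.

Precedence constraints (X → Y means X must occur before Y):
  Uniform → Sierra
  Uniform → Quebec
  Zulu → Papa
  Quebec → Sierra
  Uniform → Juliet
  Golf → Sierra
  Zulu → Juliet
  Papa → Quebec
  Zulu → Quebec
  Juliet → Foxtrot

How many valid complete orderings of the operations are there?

3 operations have no prerequisites (Uniform, Golf, Zulu), so any of them could come first.
Counting all ways to extend the partial order to a total order gives 168.

168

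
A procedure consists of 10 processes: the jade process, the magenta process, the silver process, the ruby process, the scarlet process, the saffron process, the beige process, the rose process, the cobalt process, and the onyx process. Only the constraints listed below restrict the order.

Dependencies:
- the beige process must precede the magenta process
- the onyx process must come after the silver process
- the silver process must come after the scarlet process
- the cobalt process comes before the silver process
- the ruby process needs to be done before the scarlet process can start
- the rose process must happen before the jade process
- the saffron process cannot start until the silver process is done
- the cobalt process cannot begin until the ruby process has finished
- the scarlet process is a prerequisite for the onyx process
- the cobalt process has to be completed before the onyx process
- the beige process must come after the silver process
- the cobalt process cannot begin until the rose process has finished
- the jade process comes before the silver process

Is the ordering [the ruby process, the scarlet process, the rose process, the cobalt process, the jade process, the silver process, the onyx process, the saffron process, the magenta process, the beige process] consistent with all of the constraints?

In the proposed order, the magenta process appears before the beige process.
But one of the constraints requires the beige process before the magenta process, so this ordering violates it.

No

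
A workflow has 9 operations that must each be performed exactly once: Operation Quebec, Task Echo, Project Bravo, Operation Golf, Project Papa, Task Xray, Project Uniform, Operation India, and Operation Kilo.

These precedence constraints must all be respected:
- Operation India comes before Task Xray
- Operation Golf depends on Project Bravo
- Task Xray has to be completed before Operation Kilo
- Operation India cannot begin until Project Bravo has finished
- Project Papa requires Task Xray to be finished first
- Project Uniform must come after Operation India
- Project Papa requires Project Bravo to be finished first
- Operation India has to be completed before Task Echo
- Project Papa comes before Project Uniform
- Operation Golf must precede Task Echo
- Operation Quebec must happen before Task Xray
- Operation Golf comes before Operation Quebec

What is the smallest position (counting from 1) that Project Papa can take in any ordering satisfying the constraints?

6

Working backwards through the constraints from Project Papa, its full set of required predecessors is Operation Quebec, Project Bravo, Operation Golf, Task Xray, Operation India — 5 of them.
With 5 mandatory predecessors, the earliest Project Papa can sit is position 5+1 = 6, and placing just those 5 first achieves it.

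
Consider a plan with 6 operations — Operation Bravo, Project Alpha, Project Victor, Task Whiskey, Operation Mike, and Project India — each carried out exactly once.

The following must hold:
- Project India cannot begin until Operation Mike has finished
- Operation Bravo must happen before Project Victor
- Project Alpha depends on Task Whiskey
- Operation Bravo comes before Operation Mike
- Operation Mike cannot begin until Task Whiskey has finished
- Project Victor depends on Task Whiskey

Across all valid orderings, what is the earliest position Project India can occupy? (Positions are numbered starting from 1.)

Every operation that must precede Project India has to come before it. Tracing all chains that end at Project India, those operations are: Operation Bravo, Task Whiskey, Operation Mike — 3 in total.
With 3 mandatory predecessors, the earliest Project India can sit is position 3+1 = 4, and placing just those 3 first achieves it.

4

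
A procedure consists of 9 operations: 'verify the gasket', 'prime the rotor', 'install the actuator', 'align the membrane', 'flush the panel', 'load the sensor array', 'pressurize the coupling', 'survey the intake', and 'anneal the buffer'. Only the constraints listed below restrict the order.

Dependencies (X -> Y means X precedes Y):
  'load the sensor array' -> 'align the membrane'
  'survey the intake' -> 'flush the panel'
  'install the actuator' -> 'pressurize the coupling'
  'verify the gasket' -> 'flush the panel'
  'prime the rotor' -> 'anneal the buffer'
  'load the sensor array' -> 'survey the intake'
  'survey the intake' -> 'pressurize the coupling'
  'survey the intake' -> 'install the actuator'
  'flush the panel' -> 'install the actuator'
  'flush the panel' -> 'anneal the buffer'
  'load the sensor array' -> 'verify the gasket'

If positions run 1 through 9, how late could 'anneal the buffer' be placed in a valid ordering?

9

'anneal the buffer' has no required successors, so nothing stops it from going last (position 9).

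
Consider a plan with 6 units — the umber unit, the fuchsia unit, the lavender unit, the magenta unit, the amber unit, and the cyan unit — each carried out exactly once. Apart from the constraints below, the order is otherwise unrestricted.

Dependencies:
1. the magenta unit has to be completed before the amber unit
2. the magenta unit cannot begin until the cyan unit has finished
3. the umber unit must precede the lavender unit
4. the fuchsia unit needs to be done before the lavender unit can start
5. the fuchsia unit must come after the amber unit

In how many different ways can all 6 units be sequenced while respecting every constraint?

5

The units with no prerequisites are the umber unit, the cyan unit; any of them can be placed first.
Systematically extending each partial ordering one unit at a time and counting, there are 5 complete orderings.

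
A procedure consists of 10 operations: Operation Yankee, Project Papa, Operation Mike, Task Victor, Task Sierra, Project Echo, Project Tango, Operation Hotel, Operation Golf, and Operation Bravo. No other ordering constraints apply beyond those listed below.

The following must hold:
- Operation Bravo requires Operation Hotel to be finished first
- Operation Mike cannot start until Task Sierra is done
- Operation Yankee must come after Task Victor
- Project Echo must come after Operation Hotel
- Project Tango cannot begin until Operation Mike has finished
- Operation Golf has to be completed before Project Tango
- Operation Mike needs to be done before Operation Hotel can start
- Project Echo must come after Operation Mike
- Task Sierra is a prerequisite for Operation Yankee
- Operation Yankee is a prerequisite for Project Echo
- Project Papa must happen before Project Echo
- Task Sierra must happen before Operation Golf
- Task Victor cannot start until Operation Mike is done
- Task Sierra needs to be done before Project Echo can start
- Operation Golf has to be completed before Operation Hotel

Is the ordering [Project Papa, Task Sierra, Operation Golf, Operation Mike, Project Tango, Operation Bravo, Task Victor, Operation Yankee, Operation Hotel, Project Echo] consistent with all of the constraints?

No

The sequence places Operation Bravo ahead of Operation Hotel.
Since Operation Hotel is required before Operation Bravo, the ordering is invalid.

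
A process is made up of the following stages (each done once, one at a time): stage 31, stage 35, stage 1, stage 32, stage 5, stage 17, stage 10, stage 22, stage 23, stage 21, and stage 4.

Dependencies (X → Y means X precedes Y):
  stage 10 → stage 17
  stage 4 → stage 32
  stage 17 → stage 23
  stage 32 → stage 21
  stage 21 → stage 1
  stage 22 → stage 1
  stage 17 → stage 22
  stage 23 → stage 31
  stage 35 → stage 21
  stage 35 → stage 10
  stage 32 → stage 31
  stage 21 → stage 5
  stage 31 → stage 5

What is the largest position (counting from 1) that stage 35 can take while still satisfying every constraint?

Every stage that must follow stage 35 has to come after it. Tracing all chains starting from stage 35, those stages are: stage 31, stage 1, stage 5, stage 17, stage 10, stage 22, stage 23, stage 21 — 8 in total.
So at least 8 stages follow stage 35, putting stage 35 no later than position 3. That position is achievable by scheduling everything else first.

3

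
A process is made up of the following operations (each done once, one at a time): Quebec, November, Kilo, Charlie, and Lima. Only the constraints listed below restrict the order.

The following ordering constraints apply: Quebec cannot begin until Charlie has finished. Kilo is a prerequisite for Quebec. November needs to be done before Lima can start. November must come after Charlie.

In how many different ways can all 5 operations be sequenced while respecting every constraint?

The operations with no prerequisites are Kilo, Charlie; any of them can be placed first.
Enumerating by repeatedly choosing an available operation (one whose prerequisites are all placed) gives 9 distinct complete orderings.

9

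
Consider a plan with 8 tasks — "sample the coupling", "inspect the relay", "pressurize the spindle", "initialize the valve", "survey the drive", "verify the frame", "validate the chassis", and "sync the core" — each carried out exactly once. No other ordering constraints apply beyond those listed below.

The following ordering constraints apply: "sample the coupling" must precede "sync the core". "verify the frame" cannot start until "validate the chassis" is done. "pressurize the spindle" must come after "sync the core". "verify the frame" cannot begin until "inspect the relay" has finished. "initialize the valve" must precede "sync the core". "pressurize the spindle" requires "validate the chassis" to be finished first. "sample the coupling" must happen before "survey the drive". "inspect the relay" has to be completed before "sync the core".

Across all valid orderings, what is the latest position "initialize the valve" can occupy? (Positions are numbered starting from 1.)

Every task that must follow "initialize the valve" has to come after it. Tracing all chains starting from "initialize the valve", those tasks are: "pressurize the spindle", "sync the core" — 2 in total.
So at least 2 tasks follow "initialize the valve", putting "initialize the valve" no later than position 6. That position is achievable by scheduling everything else first.

6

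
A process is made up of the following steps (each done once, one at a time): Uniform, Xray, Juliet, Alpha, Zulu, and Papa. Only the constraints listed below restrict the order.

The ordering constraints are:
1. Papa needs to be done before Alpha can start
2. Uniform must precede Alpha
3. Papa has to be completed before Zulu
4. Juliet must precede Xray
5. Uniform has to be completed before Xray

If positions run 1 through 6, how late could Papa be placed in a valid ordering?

The steps that are forced after Papa, directly or by a chain of constraints, are Alpha, Zulu. That's 2 steps.
With 2 mandatory successors out of 6 steps total, the latest slot for Papa is 6−2 = 4, and it's reachable by doing all non-successors before Papa.

4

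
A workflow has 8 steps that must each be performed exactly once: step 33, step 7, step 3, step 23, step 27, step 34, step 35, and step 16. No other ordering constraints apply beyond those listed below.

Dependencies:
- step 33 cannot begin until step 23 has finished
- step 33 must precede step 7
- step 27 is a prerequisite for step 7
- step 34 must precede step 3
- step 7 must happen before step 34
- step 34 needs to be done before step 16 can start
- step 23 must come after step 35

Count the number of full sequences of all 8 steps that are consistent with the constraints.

2 steps have no prerequisites (step 27, step 35), so any of them could come first.
Counting all ways to extend the partial order to a total order gives 8.

8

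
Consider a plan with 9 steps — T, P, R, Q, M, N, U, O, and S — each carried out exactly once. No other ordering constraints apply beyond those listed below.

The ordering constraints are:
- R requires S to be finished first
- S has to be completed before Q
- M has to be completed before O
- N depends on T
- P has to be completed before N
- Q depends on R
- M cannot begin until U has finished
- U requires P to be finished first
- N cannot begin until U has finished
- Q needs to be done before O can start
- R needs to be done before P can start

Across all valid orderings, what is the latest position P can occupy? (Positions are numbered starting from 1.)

5

Following every chain forward from P, the steps that must come later are M, N, U, O — 4 of them.
So at least 4 steps follow P, putting P no later than position 5. That position is achievable by scheduling everything else first.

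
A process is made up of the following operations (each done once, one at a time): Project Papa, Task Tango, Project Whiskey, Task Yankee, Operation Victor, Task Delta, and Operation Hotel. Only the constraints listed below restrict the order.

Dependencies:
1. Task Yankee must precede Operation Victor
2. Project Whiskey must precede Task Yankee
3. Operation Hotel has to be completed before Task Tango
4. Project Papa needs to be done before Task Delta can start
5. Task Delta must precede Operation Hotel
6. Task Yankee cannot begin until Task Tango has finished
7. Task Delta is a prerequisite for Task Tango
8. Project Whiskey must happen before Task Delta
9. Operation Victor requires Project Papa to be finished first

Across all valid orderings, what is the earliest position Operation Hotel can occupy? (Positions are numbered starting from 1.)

Every operation that must precede Operation Hotel has to come before it. Tracing all chains that end at Operation Hotel, those operations are: Project Papa, Project Whiskey, Task Delta — 3 in total.
With 3 mandatory predecessors, the earliest Operation Hotel can sit is position 3+1 = 4, and placing just those 3 first achieves it.

4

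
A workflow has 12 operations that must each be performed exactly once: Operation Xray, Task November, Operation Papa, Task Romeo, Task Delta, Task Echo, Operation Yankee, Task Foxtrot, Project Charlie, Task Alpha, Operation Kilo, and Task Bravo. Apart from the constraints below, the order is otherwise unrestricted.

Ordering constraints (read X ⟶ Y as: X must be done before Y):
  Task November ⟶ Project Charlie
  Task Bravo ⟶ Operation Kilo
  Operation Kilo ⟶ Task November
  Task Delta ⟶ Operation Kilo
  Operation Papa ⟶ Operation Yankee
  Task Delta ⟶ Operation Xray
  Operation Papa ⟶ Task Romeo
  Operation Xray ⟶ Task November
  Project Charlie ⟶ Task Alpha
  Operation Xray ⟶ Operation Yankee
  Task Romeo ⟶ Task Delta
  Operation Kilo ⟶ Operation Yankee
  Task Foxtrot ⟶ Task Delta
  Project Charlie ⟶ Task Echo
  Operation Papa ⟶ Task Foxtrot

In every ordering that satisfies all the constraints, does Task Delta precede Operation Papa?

In fact the dependencies run the other way: Operation Papa → Task Romeo → Task Delta.
So Task Delta never precedes Operation Papa.

No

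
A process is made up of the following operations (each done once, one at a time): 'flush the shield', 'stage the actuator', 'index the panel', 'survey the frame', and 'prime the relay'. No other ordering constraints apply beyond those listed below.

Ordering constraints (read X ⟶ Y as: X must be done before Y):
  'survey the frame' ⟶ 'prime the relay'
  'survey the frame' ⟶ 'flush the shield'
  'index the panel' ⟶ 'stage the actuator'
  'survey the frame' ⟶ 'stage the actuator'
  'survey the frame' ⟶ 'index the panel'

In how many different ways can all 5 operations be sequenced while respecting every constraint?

12

'survey the frame' is the only operation with nothing required before it, so every ordering starts there.
Enumerating by repeatedly choosing an available operation (one whose prerequisites are all placed) gives 12 distinct complete orderings.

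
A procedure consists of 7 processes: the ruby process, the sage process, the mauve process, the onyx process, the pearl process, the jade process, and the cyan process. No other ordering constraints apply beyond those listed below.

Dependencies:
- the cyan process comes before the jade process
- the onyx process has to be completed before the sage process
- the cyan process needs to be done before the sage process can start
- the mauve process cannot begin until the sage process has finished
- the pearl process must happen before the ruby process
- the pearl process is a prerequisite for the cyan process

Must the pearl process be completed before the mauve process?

Chaining the stated constraints: the pearl process → the cyan process → the sage process → the mauve process.
So the pearl process must precede the mauve process in any valid ordering.

Yes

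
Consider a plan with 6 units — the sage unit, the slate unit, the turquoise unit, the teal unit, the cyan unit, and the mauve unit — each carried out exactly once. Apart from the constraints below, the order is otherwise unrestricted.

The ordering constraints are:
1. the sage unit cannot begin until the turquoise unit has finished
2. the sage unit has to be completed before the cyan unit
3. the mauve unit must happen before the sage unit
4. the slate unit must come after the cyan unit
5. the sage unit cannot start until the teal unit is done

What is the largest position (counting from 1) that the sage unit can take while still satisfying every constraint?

Every unit that must follow the sage unit has to come after it. Tracing all chains starting from the sage unit, those units are: the slate unit, the cyan unit — 2 in total.
So at least 2 units follow the sage unit, putting the sage unit no later than position 4. That position is achievable by scheduling everything else first.

4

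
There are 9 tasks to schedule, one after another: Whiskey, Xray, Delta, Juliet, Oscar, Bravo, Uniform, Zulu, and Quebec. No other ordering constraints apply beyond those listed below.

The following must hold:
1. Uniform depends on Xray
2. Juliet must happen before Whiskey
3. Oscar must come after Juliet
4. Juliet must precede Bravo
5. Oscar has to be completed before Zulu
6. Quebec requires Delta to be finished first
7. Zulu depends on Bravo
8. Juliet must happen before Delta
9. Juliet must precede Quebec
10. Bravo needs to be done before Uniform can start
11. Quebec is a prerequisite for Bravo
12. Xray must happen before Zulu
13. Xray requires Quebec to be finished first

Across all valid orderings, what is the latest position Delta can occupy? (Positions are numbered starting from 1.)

Following every chain forward from Delta, the tasks that must come later are Xray, Bravo, Uniform, Zulu, Quebec — 5 of them.
So at least 5 tasks follow Delta, putting Delta no later than position 4. That position is achievable by scheduling everything else first.

4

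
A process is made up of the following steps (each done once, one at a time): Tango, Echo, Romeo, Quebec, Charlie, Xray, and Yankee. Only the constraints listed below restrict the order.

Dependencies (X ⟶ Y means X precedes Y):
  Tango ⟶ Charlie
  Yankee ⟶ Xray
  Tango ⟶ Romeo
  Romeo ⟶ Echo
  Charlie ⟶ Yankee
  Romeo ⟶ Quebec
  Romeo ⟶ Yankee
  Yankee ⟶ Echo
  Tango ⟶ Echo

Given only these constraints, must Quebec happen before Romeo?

No

In fact the dependencies run the other way: Romeo → Quebec.
So Quebec never precedes Romeo.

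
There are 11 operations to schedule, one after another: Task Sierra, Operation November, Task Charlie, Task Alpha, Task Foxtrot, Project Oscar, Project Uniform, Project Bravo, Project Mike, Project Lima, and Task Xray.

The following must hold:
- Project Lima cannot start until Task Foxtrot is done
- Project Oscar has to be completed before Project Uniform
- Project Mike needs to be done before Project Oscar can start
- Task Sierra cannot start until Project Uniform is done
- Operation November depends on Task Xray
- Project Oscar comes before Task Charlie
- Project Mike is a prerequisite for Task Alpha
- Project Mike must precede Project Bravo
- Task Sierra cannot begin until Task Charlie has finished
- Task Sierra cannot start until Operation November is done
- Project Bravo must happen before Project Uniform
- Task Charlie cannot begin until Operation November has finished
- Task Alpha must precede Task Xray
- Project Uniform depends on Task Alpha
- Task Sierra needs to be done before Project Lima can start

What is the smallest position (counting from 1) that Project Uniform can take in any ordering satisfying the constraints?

5

Working backwards through the constraints from Project Uniform, its full set of required predecessors is Task Alpha, Project Oscar, Project Bravo, Project Mike — 4 of them.
With 4 mandatory predecessors, the earliest Project Uniform can sit is position 4+1 = 5, and placing just those 4 first achieves it.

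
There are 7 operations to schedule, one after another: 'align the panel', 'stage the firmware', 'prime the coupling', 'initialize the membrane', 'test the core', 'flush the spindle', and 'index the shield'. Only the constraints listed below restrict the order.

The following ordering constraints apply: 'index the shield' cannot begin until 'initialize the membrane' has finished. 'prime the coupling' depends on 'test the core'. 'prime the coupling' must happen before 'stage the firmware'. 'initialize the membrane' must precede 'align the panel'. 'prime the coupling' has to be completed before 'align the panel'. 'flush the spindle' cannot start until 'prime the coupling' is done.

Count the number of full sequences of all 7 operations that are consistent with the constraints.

The operations with no prerequisites are 'initialize the membrane', 'test the core'; any of them can be placed first.
Counting all ways to extend the partial order to a total order gives 106.

106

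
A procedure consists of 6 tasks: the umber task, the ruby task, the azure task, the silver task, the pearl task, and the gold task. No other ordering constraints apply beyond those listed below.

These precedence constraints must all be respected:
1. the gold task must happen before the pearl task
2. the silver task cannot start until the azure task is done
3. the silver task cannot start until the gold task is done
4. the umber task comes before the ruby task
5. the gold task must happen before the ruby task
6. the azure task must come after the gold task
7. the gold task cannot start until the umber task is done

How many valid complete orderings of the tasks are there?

Only the umber task has no prerequisites, so it must go first.
Counting all ways to extend the partial order to a total order gives 12.

12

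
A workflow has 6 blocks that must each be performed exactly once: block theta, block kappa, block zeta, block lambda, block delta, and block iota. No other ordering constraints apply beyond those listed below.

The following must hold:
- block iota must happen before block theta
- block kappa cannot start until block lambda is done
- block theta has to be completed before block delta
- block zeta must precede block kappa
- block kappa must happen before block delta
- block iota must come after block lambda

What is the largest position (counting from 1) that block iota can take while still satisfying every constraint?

4

Every block that must follow block iota has to come after it. Tracing all chains starting from block iota, those blocks are: block theta, block delta — 2 in total.
So at least 2 blocks follow block iota, putting block iota no later than position 4. That position is achievable by scheduling everything else first.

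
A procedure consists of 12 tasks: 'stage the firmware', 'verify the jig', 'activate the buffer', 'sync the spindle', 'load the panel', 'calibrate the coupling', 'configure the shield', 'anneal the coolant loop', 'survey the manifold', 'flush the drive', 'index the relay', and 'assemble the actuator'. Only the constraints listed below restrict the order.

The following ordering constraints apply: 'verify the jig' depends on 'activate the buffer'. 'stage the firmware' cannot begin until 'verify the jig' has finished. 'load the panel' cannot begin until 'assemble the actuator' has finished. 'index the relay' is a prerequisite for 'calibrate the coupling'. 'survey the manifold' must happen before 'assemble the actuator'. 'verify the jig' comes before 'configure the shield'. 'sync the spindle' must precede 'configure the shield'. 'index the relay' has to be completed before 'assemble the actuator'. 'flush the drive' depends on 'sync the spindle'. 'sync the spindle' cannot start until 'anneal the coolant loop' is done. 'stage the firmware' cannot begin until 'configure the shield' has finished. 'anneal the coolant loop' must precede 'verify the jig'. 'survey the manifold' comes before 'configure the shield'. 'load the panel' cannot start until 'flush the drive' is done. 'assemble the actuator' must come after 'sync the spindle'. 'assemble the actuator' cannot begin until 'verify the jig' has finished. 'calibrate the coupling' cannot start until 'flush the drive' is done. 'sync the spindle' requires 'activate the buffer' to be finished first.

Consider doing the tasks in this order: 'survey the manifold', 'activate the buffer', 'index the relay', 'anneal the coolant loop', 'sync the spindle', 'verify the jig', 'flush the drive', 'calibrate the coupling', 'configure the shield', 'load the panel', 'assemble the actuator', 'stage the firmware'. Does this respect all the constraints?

No

In the proposed order, 'load the panel' appears before 'assemble the actuator'.
That contradicts the constraint that 'assemble the actuator' must precede 'load the panel'.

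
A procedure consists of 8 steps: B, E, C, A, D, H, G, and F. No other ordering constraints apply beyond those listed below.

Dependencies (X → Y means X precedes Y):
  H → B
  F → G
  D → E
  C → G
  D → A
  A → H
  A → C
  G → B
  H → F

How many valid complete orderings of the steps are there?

D is the only step with nothing required before it, so every ordering starts there.
Systematically extending each partial ordering one step at a time and counting, there are 21 complete orderings.

21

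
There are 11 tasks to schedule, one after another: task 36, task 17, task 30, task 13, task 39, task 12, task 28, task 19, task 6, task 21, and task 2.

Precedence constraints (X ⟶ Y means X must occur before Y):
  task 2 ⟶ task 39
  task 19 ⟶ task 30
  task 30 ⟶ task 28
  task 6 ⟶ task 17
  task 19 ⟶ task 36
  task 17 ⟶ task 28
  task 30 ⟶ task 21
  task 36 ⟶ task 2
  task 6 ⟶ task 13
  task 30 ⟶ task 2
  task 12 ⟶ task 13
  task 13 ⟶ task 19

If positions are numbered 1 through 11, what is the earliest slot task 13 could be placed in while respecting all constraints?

3

Every task that must precede task 13 has to come before it. Tracing all chains that end at task 13, those tasks are: task 12, task 6 — 2 in total.
With 2 mandatory predecessors, the earliest task 13 can sit is position 2+1 = 3, and placing just those 2 first achieves it.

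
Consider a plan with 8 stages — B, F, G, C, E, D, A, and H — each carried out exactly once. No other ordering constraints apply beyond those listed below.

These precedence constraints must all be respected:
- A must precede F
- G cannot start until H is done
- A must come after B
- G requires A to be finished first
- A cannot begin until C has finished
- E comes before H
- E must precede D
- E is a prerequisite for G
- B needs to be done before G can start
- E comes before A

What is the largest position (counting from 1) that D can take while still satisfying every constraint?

Nothing depends on D, so it can be the final stage, position 8.

8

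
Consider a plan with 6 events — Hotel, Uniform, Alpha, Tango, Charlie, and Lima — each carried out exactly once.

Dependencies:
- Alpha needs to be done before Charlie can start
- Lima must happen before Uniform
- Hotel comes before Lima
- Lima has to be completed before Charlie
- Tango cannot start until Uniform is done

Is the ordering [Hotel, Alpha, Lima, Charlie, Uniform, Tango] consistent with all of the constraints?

Yes

Checking each listed constraint against this order: for instance, Lima is in position 3 and Uniform in position 5, so that constraint holds — and the remaining constraints check out the same way.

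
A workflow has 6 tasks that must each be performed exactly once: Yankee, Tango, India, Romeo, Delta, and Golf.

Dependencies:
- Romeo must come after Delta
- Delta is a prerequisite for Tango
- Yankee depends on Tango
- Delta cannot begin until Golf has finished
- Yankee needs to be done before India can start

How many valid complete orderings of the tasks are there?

Golf is the only task with nothing required before it, so every ordering starts there.
Enumerating by repeatedly choosing an available task (one whose prerequisites are all placed) gives 4 distinct complete orderings.

4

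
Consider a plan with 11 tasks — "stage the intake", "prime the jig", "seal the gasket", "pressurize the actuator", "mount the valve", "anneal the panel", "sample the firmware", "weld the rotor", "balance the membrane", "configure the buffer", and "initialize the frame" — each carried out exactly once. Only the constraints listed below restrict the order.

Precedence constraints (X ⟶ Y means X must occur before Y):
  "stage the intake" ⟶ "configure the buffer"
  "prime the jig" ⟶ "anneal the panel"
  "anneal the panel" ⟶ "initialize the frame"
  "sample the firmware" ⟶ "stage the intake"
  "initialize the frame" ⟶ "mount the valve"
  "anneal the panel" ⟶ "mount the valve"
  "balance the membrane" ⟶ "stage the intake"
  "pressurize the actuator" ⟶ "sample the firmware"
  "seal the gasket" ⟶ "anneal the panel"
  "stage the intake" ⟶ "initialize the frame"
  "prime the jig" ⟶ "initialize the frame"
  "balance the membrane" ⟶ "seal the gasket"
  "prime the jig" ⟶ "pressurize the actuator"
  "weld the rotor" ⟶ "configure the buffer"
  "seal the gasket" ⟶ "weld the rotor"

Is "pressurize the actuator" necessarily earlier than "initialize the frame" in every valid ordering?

Yes

Following the dependencies: "pressurize the actuator" → "sample the firmware" → "stage the intake" → "initialize the frame".
So "pressurize the actuator" must precede "initialize the frame" in any valid ordering.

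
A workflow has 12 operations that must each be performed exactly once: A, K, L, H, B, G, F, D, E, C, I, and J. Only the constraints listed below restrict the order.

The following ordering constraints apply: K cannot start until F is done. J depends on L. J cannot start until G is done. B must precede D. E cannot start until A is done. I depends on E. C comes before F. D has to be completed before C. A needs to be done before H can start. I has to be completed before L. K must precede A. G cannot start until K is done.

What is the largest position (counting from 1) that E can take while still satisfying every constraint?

9

Every operation that must follow E has to come after it. Tracing all chains starting from E, those operations are: L, I, J — 3 in total.
With 3 mandatory successors out of 12 operations total, the latest slot for E is 12−3 = 9, and it's reachable by doing all non-successors before E.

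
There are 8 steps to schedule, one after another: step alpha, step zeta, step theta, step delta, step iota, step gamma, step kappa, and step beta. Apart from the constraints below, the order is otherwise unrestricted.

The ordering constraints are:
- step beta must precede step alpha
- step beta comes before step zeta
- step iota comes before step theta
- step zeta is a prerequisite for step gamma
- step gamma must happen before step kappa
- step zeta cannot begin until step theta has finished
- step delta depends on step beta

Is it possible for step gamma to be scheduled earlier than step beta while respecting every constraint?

The constraints give a chain step beta → step zeta → step gamma, which forces step beta before step gamma.
Hence step gamma can never be scheduled before step beta.

No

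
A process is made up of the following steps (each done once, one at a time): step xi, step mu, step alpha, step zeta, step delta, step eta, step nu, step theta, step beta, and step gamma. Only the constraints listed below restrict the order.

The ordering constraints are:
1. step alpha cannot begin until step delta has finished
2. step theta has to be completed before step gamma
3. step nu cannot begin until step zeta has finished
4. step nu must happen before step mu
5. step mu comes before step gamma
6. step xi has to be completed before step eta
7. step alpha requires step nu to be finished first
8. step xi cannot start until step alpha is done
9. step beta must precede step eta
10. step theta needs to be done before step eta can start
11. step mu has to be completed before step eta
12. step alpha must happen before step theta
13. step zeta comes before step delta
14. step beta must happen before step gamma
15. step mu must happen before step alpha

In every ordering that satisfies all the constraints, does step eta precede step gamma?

No

Step eta and step gamma are not related by any chain of constraints.
So step eta can come before step gamma or after — it is not forced.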